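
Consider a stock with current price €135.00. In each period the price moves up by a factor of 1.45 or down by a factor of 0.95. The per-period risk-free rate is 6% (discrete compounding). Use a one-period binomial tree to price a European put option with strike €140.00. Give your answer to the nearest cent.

€8.65

Risk-neutral probability p = (1 + 0.06 − 0.95)/(1.45 − 0.95) = 0.1100/0.5000 = 0.2200
Terminal stock prices: S_u = 195.8, S_d = 128.2
Terminal payoffs (K − S): max(-55.75, 0) = 0, max(11.75, 0) = 11.75
Node 0 (S = 135): V_0 = 1/1.06·[0.2200·0.0000 + 0.7800·11.7500] = 8.6462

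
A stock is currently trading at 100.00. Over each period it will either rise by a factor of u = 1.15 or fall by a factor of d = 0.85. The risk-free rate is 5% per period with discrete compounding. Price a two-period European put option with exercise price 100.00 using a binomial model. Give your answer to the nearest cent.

3.70

Risk-neutral probability p = (1 + 0.05 − 0.85)/(1.15 − 0.85) = 0.2000/0.3000 = 0.6667
Terminal stock prices: S_uu = 132.2, S_ud = 97.75, S_dd = 72.25
Terminal payoffs (K − S): max(-32.25, 0) = 0, max(2.25, 0) = 2.25, max(27.75, 0) = 27.75
Node u (S = 115): V_u = 1/1.05·[0.6667·0.0000 + 0.3333·2.2500] = 0.7143
Node d (S = 85): V_d = 1/1.05·[0.6667·2.2500 + 0.3333·27.7500] = 10.2381
Node 0 (S = 100): V_0 = 1/1.05·[0.6667·0.7143 + 0.3333·10.2381] = 3.7037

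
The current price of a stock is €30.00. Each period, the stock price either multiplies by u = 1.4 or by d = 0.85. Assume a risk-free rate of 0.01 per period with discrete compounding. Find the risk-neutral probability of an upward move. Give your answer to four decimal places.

p = 0.2909

Risk-neutral probability p = (1 + 0.01 − 0.85)/(1.4 − 0.85) = 0.1600/0.5500 = 0.2909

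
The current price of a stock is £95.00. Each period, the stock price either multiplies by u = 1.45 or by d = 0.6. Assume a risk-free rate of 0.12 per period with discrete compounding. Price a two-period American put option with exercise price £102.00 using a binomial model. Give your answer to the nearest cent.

£19.26

Risk-neutral probability p = (1 + 0.12 − 0.6)/(1.45 − 0.6) = 0.5200/0.8500 = 0.6118
Terminal stock prices: S_uu = 199.7, S_ud = 82.65, S_dd = 34.2
Terminal payoffs (K − S): max(-97.74, 0) = 0, max(19.35, 0) = 19.35, max(67.8, 0) = 67.8
Node u (S = 137.8): continuation = 1/1.12·[0.6118·0.0000 + 0.3882·19.3500] = 6.7075; exercise value = 0.0000 ≤ continuation, so V_u = 6.7075
Node d (S = 57): continuation = 1/1.12·[0.6118·19.3500 + 0.3882·67.8000] = 34.0714; exercise value = 45.0000 > continuation, so V_d = 45.0000 (exercise)
Node 0 (S = 95): continuation = 1/1.12·[0.6118·6.7075 + 0.3882·45.0000] = 19.2625; exercise value = 7.0000 ≤ continuation, so V_0 = 19.2625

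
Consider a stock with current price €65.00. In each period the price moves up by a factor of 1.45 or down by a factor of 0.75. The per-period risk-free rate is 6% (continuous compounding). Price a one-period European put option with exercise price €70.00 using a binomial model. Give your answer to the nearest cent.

€11.10

Risk-neutral probability p = (e^0.06 − 0.75)/(1.45 − 0.75) = 0.3118/0.7000 = 0.4455
Terminal stock prices: S_u = 94.25, S_d = 48.75
Terminal payoffs (K − S): max(-24.25, 0) = 0, max(21.25, 0) = 21.25
Node 0 (S = 65): V_0 = e^(−0.06)·[0.4455·0.0000 + 0.5545·21.2500] = 11.0973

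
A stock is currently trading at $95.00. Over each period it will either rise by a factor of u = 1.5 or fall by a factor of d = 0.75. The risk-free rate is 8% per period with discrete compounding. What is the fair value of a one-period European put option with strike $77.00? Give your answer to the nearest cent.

Risk-neutral probability p = (1 + 0.08 − 0.75)/(1.5 − 0.75) = 0.3300/0.7500 = 0.4400
Terminal stock prices: S_u = 142.5, S_d = 71.25
Terminal payoffs (K − S): max(-65.5, 0) = 0, max(5.75, 0) = 5.75
Node 0 (S = 95): V_0 = 1/1.08·[0.4400·0.0000 + 0.5600·5.7500] = 2.9815

$2.98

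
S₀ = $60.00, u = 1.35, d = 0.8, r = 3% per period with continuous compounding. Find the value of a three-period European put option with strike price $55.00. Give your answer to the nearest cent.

$5.58

Risk-neutral probability p = (e^0.03 − 0.8)/(1.35 − 0.8) = 0.2305/0.5500 = 0.4190
Terminal stock prices: S_uuu = 147.6, S_uud = 87.48, S_udd = 51.84, S_ddd = 30.72
Terminal payoffs (K − S): max(-92.62, 0) = 0, max(-32.48, 0) = 0, max(3.16, 0) = 3.16, max(24.28, 0) = 24.28
Node uu (S = 109.4): V_uu = e^(−0.03)·[0.4190·0.0000 + 0.5810·0.0000] = 0.0000
Node ud (S = 64.8): V_ud = e^(−0.03)·[0.4190·0.0000 + 0.5810·3.1600] = 1.7817
Node dd (S = 38.4): V_dd = e^(−0.03)·[0.4190·3.1600 + 0.5810·24.2800] = 14.9745
Node u (S = 81): V_u = e^(−0.03)·[0.4190·0.0000 + 0.5810·1.7817] = 1.0045
Node d (S = 48): V_d = e^(−0.03)·[0.4190·1.7817 + 0.5810·14.9745] = 9.1674
Node 0 (S = 60): V_0 = e^(−0.03)·[0.4190·1.0045 + 0.5810·9.1674] = 5.5772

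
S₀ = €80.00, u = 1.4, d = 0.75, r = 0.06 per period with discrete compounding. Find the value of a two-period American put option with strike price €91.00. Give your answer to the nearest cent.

€16.85

Risk-neutral probability p = (1 + 0.06 − 0.75)/(1.4 − 0.75) = 0.3100/0.6500 = 0.4769
Terminal stock prices: S_uu = 156.8, S_ud = 84, S_dd = 45
Terminal payoffs (K − S): max(-65.8, 0) = 0, max(7, 0) = 7, max(46, 0) = 46
Node u (S = 112): continuation = 1/1.06·[0.4769·0.0000 + 0.5231·7.0000] = 3.4543; exercise value = 0.0000 ≤ continuation, so V_u = 3.4543
Node d (S = 60): continuation = 1/1.06·[0.4769·7.0000 + 0.5231·46.0000] = 25.8491; exercise value = 31.0000 > continuation, so V_d = 31.0000 (exercise)
Node 0 (S = 80): continuation = 1/1.06·[0.4769·3.4543 + 0.5231·31.0000] = 16.8517; exercise value = 11.0000 ≤ continuation, so V_0 = 16.8517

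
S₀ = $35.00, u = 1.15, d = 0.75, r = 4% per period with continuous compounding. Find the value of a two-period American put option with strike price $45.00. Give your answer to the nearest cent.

Risk-neutral probability p = (e^0.04 − 0.75)/(1.15 − 0.75) = 0.2908/0.4000 = 0.7270
Terminal stock prices: S_uu = 46.29, S_ud = 30.19, S_dd = 19.69
Terminal payoffs (K − S): max(-1.287, 0) = 0, max(14.81, 0) = 14.81, max(25.31, 0) = 25.31
Node u (S = 40.25): continuation = e^(−0.04)·[0.7270·0.0000 + 0.2730·14.8125] = 3.8849; exercise value = 4.7500 > continuation, so V_u = 4.7500 (exercise)
Node d (S = 26.25): continuation = e^(−0.04)·[0.7270·14.8125 + 0.2730·25.3125] = 16.9855; exercise value = 18.7500 > continuation, so V_d = 18.7500 (exercise)
Node 0 (S = 35): continuation = e^(−0.04)·[0.7270·4.7500 + 0.2730·18.7500] = 8.2355; exercise value = 10.0000 > continuation, so V_0 = 10.0000 (exercise)

$10.00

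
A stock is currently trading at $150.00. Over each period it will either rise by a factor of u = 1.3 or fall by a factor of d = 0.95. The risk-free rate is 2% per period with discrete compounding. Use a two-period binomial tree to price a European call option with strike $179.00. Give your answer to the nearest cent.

$4.79

Risk-neutral probability p = (1 + 0.02 − 0.95)/(1.3 − 0.95) = 0.0700/0.3500 = 0.2000
Terminal stock prices: S_uu = 253.5, S_ud = 185.2, S_dd = 135.4
Terminal payoffs (S − K): max(74.5, 0) = 74.5, max(6.25, 0) = 6.25, max(-43.62, 0) = 0
Node u (S = 195): V_u = 1/1.02·[0.2000·74.5000 + 0.8000·6.2500] = 19.5098
Node d (S = 142.5): V_d = 1/1.02·[0.2000·6.2500 + 0.8000·0.0000] = 1.2255
Node 0 (S = 150): V_0 = 1/1.02·[0.2000·19.5098 + 0.8000·1.2255] = 4.7866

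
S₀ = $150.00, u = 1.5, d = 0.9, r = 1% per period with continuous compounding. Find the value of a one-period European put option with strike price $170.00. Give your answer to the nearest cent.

$28.30

Risk-neutral probability p = (e^0.01 − 0.9)/(1.5 − 0.9) = 0.1101/0.6000 = 0.1834
Terminal stock prices: S_u = 225, S_d = 135
Terminal payoffs (K − S): max(-55, 0) = 0, max(35, 0) = 35
Node 0 (S = 150): V_0 = e^(−0.01)·[0.1834·0.0000 + 0.8166·35.0000] = 28.2960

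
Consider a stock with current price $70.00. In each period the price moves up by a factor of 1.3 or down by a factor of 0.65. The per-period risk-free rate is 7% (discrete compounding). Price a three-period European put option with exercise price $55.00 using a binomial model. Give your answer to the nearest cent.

Risk-neutral probability p = (1 + 0.07 − 0.65)/(1.3 − 0.65) = 0.4200/0.6500 = 0.6462
Terminal stock prices: S_uuu = 153.8, S_uud = 76.9, S_udd = 38.45, S_ddd = 19.22
Terminal payoffs (K − S): max(-98.79, 0) = 0, max(-21.9, 0) = 0, max(16.55, 0) = 16.55, max(35.78, 0) = 35.78
Node uu (S = 118.3): V_uu = 1/1.07·[0.6462·0.0000 + 0.3538·0.0000] = 0.0000
Node ud (S = 59.15): V_ud = 1/1.07·[0.6462·0.0000 + 0.3538·16.5525] = 5.4739
Node dd (S = 29.58): V_dd = 1/1.07·[0.6462·16.5525 + 0.3538·35.7763] = 21.8269
Node u (S = 91): V_u = 1/1.07·[0.6462·0.0000 + 0.3538·5.4739] = 1.8102
Node d (S = 45.5): V_d = 1/1.07·[0.6462·5.4739 + 0.3538·21.8269] = 10.5237
Node 0 (S = 70): V_0 = 1/1.07·[0.6462·1.8102 + 0.3538·10.5237] = 4.5733

$4.57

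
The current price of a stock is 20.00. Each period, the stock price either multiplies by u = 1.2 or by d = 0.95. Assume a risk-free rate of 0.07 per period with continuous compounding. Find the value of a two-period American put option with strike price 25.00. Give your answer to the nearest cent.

5.00

Risk-neutral probability p = (e^0.07 − 0.95)/(1.2 − 0.95) = 0.1225/0.2500 = 0.4900
Terminal stock prices: S_uu = 28.8, S_ud = 22.8, S_dd = 18.05
Terminal payoffs (K − S): max(-3.8, 0) = 0, max(2.2, 0) = 2.2, max(6.95, 0) = 6.95
Node u (S = 24): continuation = e^(−0.07)·[0.4900·0.0000 + 0.5100·2.2000] = 1.0461; exercise value = 1.0000 ≤ continuation, so V_u = 1.0461
Node d (S = 19): continuation = e^(−0.07)·[0.4900·2.2000 + 0.5100·6.9500] = 4.3098; exercise value = 6.0000 > continuation, so V_d = 6.0000 (exercise)
Node 0 (S = 20): continuation = e^(−0.07)·[0.4900·1.0461 + 0.5100·6.0000] = 3.3309; exercise value = 5.0000 > continuation, so V_0 = 5.0000 (exercise)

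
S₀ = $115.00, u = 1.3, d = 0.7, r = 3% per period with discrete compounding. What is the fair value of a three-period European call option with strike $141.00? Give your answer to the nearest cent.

$17.00

Risk-neutral probability p = (1 + 0.03 − 0.7)/(1.3 − 0.7) = 0.3300/0.6000 = 0.5500
Terminal stock prices: S_uuu = 252.7, S_uud = 136, S_udd = 73.25, S_ddd = 39.44
Terminal payoffs (S − K): max(111.7, 0) = 111.7, max(-4.955, 0) = 0, max(-67.75, 0) = 0, max(-101.6, 0) = 0
Node uu (S = 194.4): V_uu = 1/1.03·[0.5500·111.6550 + 0.4500·0.0000] = 59.6216
Node ud (S = 104.6): V_ud = 1/1.03·[0.5500·0.0000 + 0.4500·0.0000] = 0.0000
Node dd (S = 56.35): V_dd = 1/1.03·[0.5500·0.0000 + 0.4500·0.0000] = 0.0000
Node u (S = 149.5): V_u = 1/1.03·[0.5500·59.6216 + 0.4500·0.0000] = 31.8368
Node d (S = 80.5): V_d = 1/1.03·[0.5500·0.0000 + 0.4500·0.0000] = 0.0000
Node 0 (S = 115): V_0 = 1/1.03·[0.5500·31.8368 + 0.4500·0.0000] = 17.0002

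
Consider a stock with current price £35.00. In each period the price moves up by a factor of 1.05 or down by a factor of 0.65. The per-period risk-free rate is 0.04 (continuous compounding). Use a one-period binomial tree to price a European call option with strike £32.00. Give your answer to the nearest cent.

Risk-neutral probability p = (e^0.04 − 0.65)/(1.05 − 0.65) = 0.3908/0.4000 = 0.9770
Terminal stock prices: S_u = 36.75, S_d = 22.75
Terminal payoffs (S − K): max(4.75, 0) = 4.75, max(-9.25, 0) = 0
Node 0 (S = 35): V_0 = e^(−0.04)·[0.9770·4.7500 + 0.0230·0.0000] = 4.4589

£4.46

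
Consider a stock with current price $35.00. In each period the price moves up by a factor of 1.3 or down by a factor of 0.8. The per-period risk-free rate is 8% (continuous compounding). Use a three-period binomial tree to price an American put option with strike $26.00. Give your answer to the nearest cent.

Risk-neutral probability p = (e^0.08 − 0.8)/(1.3 − 0.8) = 0.2833/0.5000 = 0.5666
Terminal stock prices: S_uuu = 76.89, S_uud = 47.32, S_udd = 29.12, S_ddd = 17.92
Terminal payoffs (K − S): max(-50.89, 0) = 0, max(-21.32, 0) = 0, max(-3.12, 0) = 0, max(8.08, 0) = 8.08
Node uu (S = 59.15): continuation = e^(−0.08)·[0.5666·0.0000 + 0.4334·0.0000] = 0.0000; exercise value = 0.0000 ≤ continuation, so V_uu = 0.0000
Node ud (S = 36.4): continuation = e^(−0.08)·[0.5666·0.0000 + 0.4334·0.0000] = 0.0000; exercise value = 0.0000 ≤ continuation, so V_ud = 0.0000
Node dd (S = 22.4): continuation = e^(−0.08)·[0.5666·0.0000 + 0.4334·8.0800] = 3.2328; exercise value = 3.6000 > continuation, so V_dd = 3.6000 (exercise)
Node u (S = 45.5): continuation = e^(−0.08)·[0.5666·0.0000 + 0.4334·0.0000] = 0.0000; exercise value = 0.0000 ≤ continuation, so V_u = 0.0000
Node d (S = 28): continuation = e^(−0.08)·[0.5666·0.0000 + 0.4334·3.6000] = 1.4404; exercise value = 0.0000 ≤ continuation, so V_d = 1.4404
Node 0 (S = 35): continuation = e^(−0.08)·[0.5666·0.0000 + 0.4334·1.4404] = 0.5763; exercise value = 0.0000 ≤ continuation, so V_0 = 0.5763

$0.58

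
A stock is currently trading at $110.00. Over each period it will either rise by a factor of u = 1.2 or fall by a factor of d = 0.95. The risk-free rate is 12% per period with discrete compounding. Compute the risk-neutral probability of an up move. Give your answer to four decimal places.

Risk-neutral probability p = (1 + 0.12 − 0.95)/(1.2 − 0.95) = 0.1700/0.2500 = 0.6800

p = 0.6800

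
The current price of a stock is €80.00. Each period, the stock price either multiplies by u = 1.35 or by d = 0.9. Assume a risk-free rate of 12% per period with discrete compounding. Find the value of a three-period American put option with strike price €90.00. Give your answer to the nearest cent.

Risk-neutral probability p = (1 + 0.12 − 0.9)/(1.35 − 0.9) = 0.2200/0.4500 = 0.4889
Terminal stock prices: S_uuu = 196.8, S_uud = 131.2, S_udd = 87.48, S_ddd = 58.32
Terminal payoffs (K − S): max(-106.8, 0) = 0, max(-41.22, 0) = 0, max(2.52, 0) = 2.52, max(31.68, 0) = 31.68
Node uu (S = 145.8): continuation = 1/1.12·[0.4889·0.0000 + 0.5111·0.0000] = 0.0000; exercise value = 0.0000 ≤ continuation, so V_uu = 0.0000
Node ud (S = 97.2): continuation = 1/1.12·[0.4889·0.0000 + 0.5111·2.5200] = 1.1500; exercise value = 0.0000 ≤ continuation, so V_ud = 1.1500
Node dd (S = 64.8): continuation = 1/1.12·[0.4889·2.5200 + 0.5111·31.6800] = 15.5571; exercise value = 25.2000 > continuation, so V_dd = 25.2000 (exercise)
Node u (S = 108): continuation = 1/1.12·[0.4889·0.0000 + 0.5111·1.1500] = 0.5248; exercise value = 0.0000 ≤ continuation, so V_u = 0.5248
Node d (S = 72): continuation = 1/1.12·[0.4889·1.1500 + 0.5111·25.2000] = 12.0020; exercise value = 18.0000 > continuation, so V_d = 18.0000 (exercise)
Node 0 (S = 80): continuation = 1/1.12·[0.4889·0.5248 + 0.5111·18.0000] = 8.4434; exercise value = 10.0000 > continuation, so V_0 = 10.0000 (exercise)

€10.00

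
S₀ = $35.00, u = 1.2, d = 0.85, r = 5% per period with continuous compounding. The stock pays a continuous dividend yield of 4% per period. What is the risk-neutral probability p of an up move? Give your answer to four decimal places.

Per-period risk-free factor R = e^0.05 = 1.0513; dividend-adjusted growth = e^(0.05−0.04) = 1.0101.
Risk-neutral probability p = (1.0101 − 0.85)/(1.2 − 0.85) = 0.1601/0.3500 = 0.4573

p = 0.4573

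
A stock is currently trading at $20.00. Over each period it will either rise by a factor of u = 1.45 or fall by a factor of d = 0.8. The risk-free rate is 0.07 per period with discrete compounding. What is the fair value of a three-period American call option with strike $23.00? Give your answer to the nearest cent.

$4.85

Risk-neutral probability p = (1 + 0.07 − 0.8)/(1.45 − 0.8) = 0.2700/0.6500 = 0.4154
Terminal stock prices: S_uuu = 60.97, S_uud = 33.64, S_udd = 18.56, S_ddd = 10.24
Terminal payoffs (S − K): max(37.97, 0) = 37.97, max(10.64, 0) = 10.64, max(-4.44, 0) = 0, max(-12.76, 0) = 0
Node uu (S = 42.05): continuation = 1/1.07·[0.4154·37.9725 + 0.5846·10.6400] = 20.5547; exercise value = 19.0500 ≤ continuation, so V_uu = 20.5547
Node ud (S = 23.2): continuation = 1/1.07·[0.4154·10.6400 + 0.5846·0.0000] = 4.1306; exercise value = 0.2000 ≤ continuation, so V_ud = 4.1306
Node dd (S = 12.8): continuation = 1/1.07·[0.4154·0.0000 + 0.5846·0.0000] = 0.0000; exercise value = 0.0000 ≤ continuation, so V_dd = 0.0000
Node u (S = 29): continuation = 1/1.07·[0.4154·20.5547 + 0.5846·4.1306] = 10.2363; exercise value = 6.0000 ≤ continuation, so V_u = 10.2363
Node d (S = 16): continuation = 1/1.07·[0.4154·4.1306 + 0.5846·0.0000] = 1.6035; exercise value = 0.0000 ≤ continuation, so V_d = 1.6035
Node 0 (S = 20): continuation = 1/1.07·[0.4154·10.2363 + 0.5846·1.6035] = 4.8500; exercise value = 0.0000 ≤ continuation, so V_0 = 4.8500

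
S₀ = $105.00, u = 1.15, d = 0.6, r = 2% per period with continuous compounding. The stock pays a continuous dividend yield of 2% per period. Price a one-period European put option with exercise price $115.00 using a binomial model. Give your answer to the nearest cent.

$13.90

Per-period risk-free factor R = e^0.02 = 1.0202; dividend-adjusted growth = e^(0.02−0.02) = 1.0000.
Risk-neutral probability p = (1.0000 − 0.6)/(1.15 − 0.6) = 0.4000/0.5500 = 0.7273
Terminal stock prices: S_u = 120.7, S_d = 63
Terminal payoffs (K − S): max(-5.75, 0) = 0, max(52, 0) = 52
Node 0 (S = 105): V_0 = e^(−0.02)·[0.7273·0.0000 + 0.2727·52.0000] = 13.9010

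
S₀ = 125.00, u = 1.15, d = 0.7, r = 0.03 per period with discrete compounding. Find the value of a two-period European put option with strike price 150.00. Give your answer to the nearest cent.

Risk-neutral probability p = (1 + 0.03 − 0.7)/(1.15 − 0.7) = 0.3300/0.4500 = 0.7333
Terminal stock prices: S_uu = 165.3, S_ud = 100.6, S_dd = 61.25
Terminal payoffs (K − S): max(-15.31, 0) = 0, max(49.38, 0) = 49.38, max(88.75, 0) = 88.75
Node u (S = 143.8): V_u = 1/1.03·[0.7333·0.0000 + 0.2667·49.3750] = 12.7832
Node d (S = 87.5): V_d = 1/1.03·[0.7333·49.3750 + 0.2667·88.7500] = 58.1311
Node 0 (S = 125): V_0 = 1/1.03·[0.7333·12.7832 + 0.2667·58.1311] = 24.1514

24.15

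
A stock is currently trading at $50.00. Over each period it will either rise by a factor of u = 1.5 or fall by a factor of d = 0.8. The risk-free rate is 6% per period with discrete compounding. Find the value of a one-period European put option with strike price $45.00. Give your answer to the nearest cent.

$2.96

Risk-neutral probability p = (1 + 0.06 − 0.8)/(1.5 − 0.8) = 0.2600/0.7000 = 0.3714
Terminal stock prices: S_u = 75, S_d = 40
Terminal payoffs (K − S): max(-30, 0) = 0, max(5, 0) = 5
Node 0 (S = 50): V_0 = 1/1.06·[0.3714·0.0000 + 0.6286·5.0000] = 2.9650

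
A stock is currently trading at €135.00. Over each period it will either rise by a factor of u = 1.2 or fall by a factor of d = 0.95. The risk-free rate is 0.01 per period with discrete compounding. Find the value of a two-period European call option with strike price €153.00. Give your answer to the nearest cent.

Risk-neutral probability p = (1 + 0.01 − 0.95)/(1.2 − 0.95) = 0.0600/0.2500 = 0.2400
Terminal stock prices: S_uu = 194.4, S_ud = 153.9, S_dd = 121.8
Terminal payoffs (S − K): max(41.4, 0) = 41.4, max(0.9, 0) = 0.9, max(-31.16, 0) = 0
Node u (S = 162): V_u = 1/1.01·[0.2400·41.4000 + 0.7600·0.9000] = 10.5149
Node d (S = 128.2): V_d = 1/1.01·[0.2400·0.9000 + 0.7600·0.0000] = 0.2139
Node 0 (S = 135): V_0 = 1/1.01·[0.2400·10.5149 + 0.7600·0.2139] = 2.6595

€2.66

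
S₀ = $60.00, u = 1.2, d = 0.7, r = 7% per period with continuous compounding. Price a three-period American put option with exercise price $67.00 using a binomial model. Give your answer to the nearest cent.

$9.43

Risk-neutral probability p = (e^0.07 − 0.7)/(1.2 − 0.7) = 0.3725/0.5000 = 0.7450
Terminal stock prices: S_uuu = 103.7, S_uud = 60.48, S_udd = 35.28, S_ddd = 20.58
Terminal payoffs (K − S): max(-36.68, 0) = 0, max(6.52, 0) = 6.52, max(31.72, 0) = 31.72, max(46.42, 0) = 46.42
Node uu (S = 86.4): continuation = e^(−0.07)·[0.7450·0.0000 + 0.2550·6.5200] = 1.5501; exercise value = 0.0000 ≤ continuation, so V_uu = 1.5501
Node ud (S = 50.4): continuation = e^(−0.07)·[0.7450·6.5200 + 0.2550·31.7200] = 12.0704; exercise value = 16.6000 > continuation, so V_ud = 16.6000 (exercise)
Node dd (S = 29.4): continuation = e^(−0.07)·[0.7450·31.7200 + 0.2550·46.4200] = 33.0704; exercise value = 37.6000 > continuation, so V_dd = 37.6000 (exercise)
Node u (S = 72): continuation = e^(−0.07)·[0.7450·1.5501 + 0.2550·16.6000] = 5.0233; exercise value = 0.0000 ≤ continuation, so V_u = 5.0233
Node d (S = 42): continuation = e^(−0.07)·[0.7450·16.6000 + 0.2550·37.6000] = 20.4704; exercise value = 25.0000 > continuation, so V_d = 25.0000 (exercise)
Node 0 (S = 60): continuation = e^(−0.07)·[0.7450·5.0233 + 0.2550·25.0000] = 9.4331; exercise value = 7.0000 ≤ continuation, so V_0 = 9.4331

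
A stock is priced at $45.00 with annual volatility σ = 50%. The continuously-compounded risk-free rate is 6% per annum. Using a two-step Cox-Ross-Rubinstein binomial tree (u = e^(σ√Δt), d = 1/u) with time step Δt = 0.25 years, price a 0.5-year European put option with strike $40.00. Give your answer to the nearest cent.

CRR parameters: u = e^(σ√Δt) = e^(0.5·√0.25) = 1.2840, d = 1/u = 0.7788
Per-period rate: rΔt = 0.06·0.25 = 0.015, so R = e^0.015 = 1.0151
Risk-neutral probability p = (e^0.015 − 0.7788)/(1.2840 − 0.7788) = 0.2363/0.5052 = 0.4677
Terminal stock prices: S_uu = 74.19, S_ud = 45, S_dd = 27.29
Terminal payoffs (K − S): max(-34.19, 0) = 0, max(-5, 0) = 0, max(12.71, 0) = 12.71
Node u (S = 57.78): V_u = e^(−0.015)·[0.4677·0.0000 + 0.5323·0.0000] = 0.0000
Node d (S = 35.05): V_d = e^(−0.015)·[0.4677·0.0000 + 0.5323·12.7061] = 6.6623
Node 0 (S = 45): V_0 = e^(−0.015)·[0.4677·0.0000 + 0.5323·6.6623] = 3.4933

$3.49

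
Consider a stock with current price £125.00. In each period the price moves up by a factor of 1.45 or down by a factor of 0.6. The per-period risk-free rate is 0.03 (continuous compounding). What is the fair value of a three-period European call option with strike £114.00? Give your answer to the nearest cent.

Risk-neutral probability p = (e^0.03 − 0.6)/(1.45 − 0.6) = 0.4305/0.8500 = 0.5064
Terminal stock prices: S_uuu = 381.1, S_uud = 157.7, S_udd = 65.25, S_ddd = 27
Terminal payoffs (S − K): max(267.1, 0) = 267.1, max(43.69, 0) = 43.69, max(-48.75, 0) = 0, max(-87, 0) = 0
Node uu (S = 262.8): V_uu = e^(−0.03)·[0.5064·267.0781 + 0.4936·43.6875] = 152.1817
Node ud (S = 108.8): V_ud = e^(−0.03)·[0.5064·43.6875 + 0.4936·0.0000] = 21.4702
Node dd (S = 45): V_dd = e^(−0.03)·[0.5064·0.0000 + 0.4936·0.0000] = 0.0000
Node u (S = 181.2): V_u = e^(−0.03)·[0.5064·152.1817 + 0.4936·21.4702] = 85.0739
Node d (S = 75): V_d = e^(−0.03)·[0.5064·21.4702 + 0.4936·0.0000] = 10.5515
Node 0 (S = 125): V_0 = e^(−0.03)·[0.5064·85.0739 + 0.4936·10.5515] = 46.8637

£46.86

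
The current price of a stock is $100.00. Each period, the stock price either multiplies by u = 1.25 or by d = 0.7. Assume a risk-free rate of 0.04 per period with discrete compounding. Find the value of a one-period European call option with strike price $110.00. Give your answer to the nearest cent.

$8.92

Risk-neutral probability p = (1 + 0.04 − 0.7)/(1.25 − 0.7) = 0.3400/0.5500 = 0.6182
Terminal stock prices: S_u = 125, S_d = 70
Terminal payoffs (S − K): max(15, 0) = 15, max(-40, 0) = 0
Node 0 (S = 100): V_0 = 1/1.04·[0.6182·15.0000 + 0.3818·0.0000] = 8.9161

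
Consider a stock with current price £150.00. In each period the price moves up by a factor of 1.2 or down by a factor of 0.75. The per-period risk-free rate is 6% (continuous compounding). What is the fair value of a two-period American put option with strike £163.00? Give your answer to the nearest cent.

Risk-neutral probability p = (e^0.06 − 0.75)/(1.2 − 0.75) = 0.3118/0.4500 = 0.6930
Terminal stock prices: S_uu = 216, S_ud = 135, S_dd = 84.38
Terminal payoffs (K − S): max(-53, 0) = 0, max(28, 0) = 28, max(78.62, 0) = 78.62
Node u (S = 180): continuation = e^(−0.06)·[0.6930·0.0000 + 0.3070·28.0000] = 8.0962; exercise value = 0.0000 ≤ continuation, so V_u = 8.0962
Node d (S = 112.5): continuation = e^(−0.06)·[0.6930·28.0000 + 0.3070·78.6250] = 41.0076; exercise value = 50.5000 > continuation, so V_d = 50.5000 (exercise)
Node 0 (S = 150): continuation = e^(−0.06)·[0.6930·8.0962 + 0.3070·50.5000] = 19.8858; exercise value = 13.0000 ≤ continuation, so V_0 = 19.8858

£19.89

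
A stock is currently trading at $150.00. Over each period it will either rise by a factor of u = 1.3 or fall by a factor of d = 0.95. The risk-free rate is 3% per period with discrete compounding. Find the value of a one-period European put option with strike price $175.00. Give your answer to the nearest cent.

Risk-neutral probability p = (1 + 0.03 − 0.95)/(1.3 − 0.95) = 0.0800/0.3500 = 0.2286
Terminal stock prices: S_u = 195, S_d = 142.5
Terminal payoffs (K − S): max(-20, 0) = 0, max(32.5, 0) = 32.5
Node 0 (S = 150): V_0 = 1/1.03·[0.2286·0.0000 + 0.7714·32.5000] = 24.3412

$24.34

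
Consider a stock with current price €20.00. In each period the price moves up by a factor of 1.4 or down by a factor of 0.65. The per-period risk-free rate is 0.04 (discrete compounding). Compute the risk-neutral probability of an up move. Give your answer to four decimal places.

Risk-neutral probability p = (1 + 0.04 − 0.65)/(1.4 − 0.65) = 0.3900/0.7500 = 0.5200

p = 0.5200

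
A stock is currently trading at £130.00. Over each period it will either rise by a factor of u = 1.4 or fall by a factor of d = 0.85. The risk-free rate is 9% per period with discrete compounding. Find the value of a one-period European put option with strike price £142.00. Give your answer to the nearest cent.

£16.29

Risk-neutral probability p = (1 + 0.09 − 0.85)/(1.4 − 0.85) = 0.2400/0.5500 = 0.4364
Terminal stock prices: S_u = 182, S_d = 110.5
Terminal payoffs (K − S): max(-40, 0) = 0, max(31.5, 0) = 31.5
Node 0 (S = 130): V_0 = 1/1.09·[0.4364·0.0000 + 0.5636·31.5000] = 16.2886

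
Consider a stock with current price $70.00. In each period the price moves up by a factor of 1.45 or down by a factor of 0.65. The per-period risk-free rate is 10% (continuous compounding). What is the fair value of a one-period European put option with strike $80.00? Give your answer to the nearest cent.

$13.46

Risk-neutral probability p = (e^0.1 − 0.65)/(1.45 − 0.65) = 0.4552/0.8000 = 0.5690
Terminal stock prices: S_u = 101.5, S_d = 45.5
Terminal payoffs (K − S): max(-21.5, 0) = 0, max(34.5, 0) = 34.5
Node 0 (S = 70): V_0 = e^(−0.1)·[0.5690·0.0000 + 0.4310·34.5000] = 13.4556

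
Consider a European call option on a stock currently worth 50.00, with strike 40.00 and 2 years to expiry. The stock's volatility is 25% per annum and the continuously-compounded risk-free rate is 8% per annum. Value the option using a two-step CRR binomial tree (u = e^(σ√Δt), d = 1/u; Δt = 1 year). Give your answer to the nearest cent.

CRR parameters: u = e^(σ√Δt) = e^(0.25·√1) = 1.2840, d = 1/u = 0.7788
Per-period rate: rΔt = 0.08·1 = 0.08, so R = e^0.08 = 1.0833
Risk-neutral probability p = (e^0.08 − 0.7788)/(1.2840 − 0.7788) = 0.3045/0.5052 = 0.6027
Terminal stock prices: S_uu = 82.44, S_ud = 50, S_dd = 30.33
Terminal payoffs (S − K): max(42.44, 0) = 42.44, max(10, 0) = 10, max(-9.673, 0) = 0
Node u (S = 64.2): V_u = e^(−0.08)·[0.6027·42.4361 + 0.3973·10.0000] = 27.2766
Node d (S = 38.94): V_d = e^(−0.08)·[0.6027·10.0000 + 0.3973·0.0000] = 5.5634
Node 0 (S = 50): V_0 = e^(−0.08)·[0.6027·27.2766 + 0.3973·5.5634] = 17.2156

17.22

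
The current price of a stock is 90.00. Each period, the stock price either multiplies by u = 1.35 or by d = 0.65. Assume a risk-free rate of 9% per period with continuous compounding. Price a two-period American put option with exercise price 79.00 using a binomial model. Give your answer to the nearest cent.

Risk-neutral probability p = (e^0.09 − 0.65)/(1.35 − 0.65) = 0.4442/0.7000 = 0.6345
Terminal stock prices: S_uu = 164, S_ud = 78.98, S_dd = 38.03
Terminal payoffs (K − S): max(-85.03, 0) = 0, max(0.025, 0) = 0.025, max(40.97, 0) = 40.97
Node u (S = 121.5): continuation = e^(−0.09)·[0.6345·0.0000 + 0.3655·0.0250] = 0.0084; exercise value = 0.0000 ≤ continuation, so V_u = 0.0084
Node d (S = 58.5): continuation = e^(−0.09)·[0.6345·0.0250 + 0.3655·40.9750] = 13.7006; exercise value = 20.5000 > continuation, so V_d = 20.5000 (exercise)
Node 0 (S = 90): continuation = e^(−0.09)·[0.6345·0.0084 + 0.3655·20.5000] = 6.8521; exercise value = 0.0000 ≤ continuation, so V_0 = 6.8521

6.85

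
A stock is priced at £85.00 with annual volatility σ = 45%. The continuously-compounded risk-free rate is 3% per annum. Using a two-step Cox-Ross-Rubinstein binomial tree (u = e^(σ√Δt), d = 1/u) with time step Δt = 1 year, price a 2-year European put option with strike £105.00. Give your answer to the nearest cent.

CRR parameters: u = e^(σ√Δt) = e^(0.45·√1) = 1.5683, d = 1/u = 0.6376
Per-period rate: rΔt = 0.03·1 = 0.03, so R = e^0.03 = 1.0305
Risk-neutral probability p = (e^0.03 − 0.6376)/(1.5683 − 0.6376) = 0.3928/0.9307 = 0.4221
Terminal stock prices: S_uu = 209.1, S_ud = 85, S_dd = 34.56
Terminal payoffs (K − S): max(-104.1, 0) = 0, max(20, 0) = 20, max(70.44, 0) = 70.44
Node u (S = 133.3): V_u = e^(−0.03)·[0.4221·0.0000 + 0.5779·20.0000] = 11.2167
Node d (S = 54.2): V_d = e^(−0.03)·[0.4221·20.0000 + 0.5779·70.4416] = 47.6984
Node 0 (S = 85): V_0 = e^(−0.03)·[0.4221·11.2167 + 0.5779·47.6984] = 31.3455

£31.35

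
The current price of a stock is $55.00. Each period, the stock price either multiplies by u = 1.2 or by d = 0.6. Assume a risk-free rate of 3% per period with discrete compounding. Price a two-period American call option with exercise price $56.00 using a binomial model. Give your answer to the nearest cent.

Risk-neutral probability p = (1 + 0.03 − 0.6)/(1.2 − 0.6) = 0.4300/0.6000 = 0.7167
Terminal stock prices: S_uu = 79.2, S_ud = 39.6, S_dd = 19.8
Terminal payoffs (S − K): max(23.2, 0) = 23.2, max(-16.4, 0) = 0, max(-36.2, 0) = 0
Node u (S = 66): continuation = 1/1.03·[0.7167·23.2000 + 0.2833·0.0000] = 16.1424; exercise value = 10.0000 ≤ continuation, so V_u = 16.1424
Node d (S = 33): continuation = 1/1.03·[0.7167·0.0000 + 0.2833·0.0000] = 0.0000; exercise value = 0.0000 ≤ continuation, so V_d = 0.0000
Node 0 (S = 55): continuation = 1/1.03·[0.7167·16.1424 + 0.2833·0.0000] = 11.2318; exercise value = 0.0000 ≤ continuation, so V_0 = 11.2318

$11.23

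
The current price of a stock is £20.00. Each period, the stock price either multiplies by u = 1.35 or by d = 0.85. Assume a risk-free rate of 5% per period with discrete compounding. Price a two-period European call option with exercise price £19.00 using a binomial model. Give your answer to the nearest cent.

Risk-neutral probability p = (1 + 0.05 − 0.85)/(1.35 − 0.85) = 0.2000/0.5000 = 0.4000
Terminal stock prices: S_uu = 36.45, S_ud = 22.95, S_dd = 14.45
Terminal payoffs (S − K): max(17.45, 0) = 17.45, max(3.95, 0) = 3.95, max(-4.55, 0) = 0
Node u (S = 27): V_u = 1/1.05·[0.4000·17.4500 + 0.6000·3.9500] = 8.9048
Node d (S = 17): V_d = 1/1.05·[0.4000·3.9500 + 0.6000·0.0000] = 1.5048
Node 0 (S = 20): V_0 = 1/1.05·[0.4000·8.9048 + 0.6000·1.5048] = 4.2522

£4.25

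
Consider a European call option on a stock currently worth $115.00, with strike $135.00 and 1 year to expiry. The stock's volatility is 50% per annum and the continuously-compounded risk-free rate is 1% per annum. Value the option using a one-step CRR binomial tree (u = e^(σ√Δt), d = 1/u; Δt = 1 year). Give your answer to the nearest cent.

$20.93

CRR parameters: u = e^(σ√Δt) = e^(0.5·√1) = 1.6487, d = 1/u = 0.6065
Per-period rate: rΔt = 0.01·1 = 0.01, so R = e^0.01 = 1.0101
Risk-neutral probability p = (e^0.01 − 0.6065)/(1.6487 − 0.6065) = 0.4035/1.0422 = 0.3872
Terminal stock prices: S_u = 189.6, S_d = 69.75
Terminal payoffs (S − K): max(54.6, 0) = 54.6, max(-65.25, 0) = 0
Node 0 (S = 115): V_0 = e^(−0.01)·[0.3872·54.6029 + 0.6128·0.0000] = 20.9310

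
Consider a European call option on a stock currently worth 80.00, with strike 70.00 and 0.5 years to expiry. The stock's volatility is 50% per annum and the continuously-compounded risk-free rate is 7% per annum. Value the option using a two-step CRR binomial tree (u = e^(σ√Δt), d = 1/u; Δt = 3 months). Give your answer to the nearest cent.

CRR parameters: u = e^(σ√Δt) = e^(0.5·√0.25) = 1.2840, d = 1/u = 0.7788
Per-period rate: rΔt = 0.07·0.25 = 0.0175, so R = e^0.0175 = 1.0177
Risk-neutral probability p = (e^0.0175 − 0.7788)/(1.2840 − 0.7788) = 0.2389/0.5052 = 0.4728
Terminal stock prices: S_uu = 131.9, S_ud = 80, S_dd = 48.52
Terminal payoffs (S − K): max(61.9, 0) = 61.9, max(10, 0) = 10, max(-21.48, 0) = 0
Node u (S = 102.7): V_u = e^(−0.0175)·[0.4728·61.8977 + 0.5272·10.0000] = 33.9364
Node d (S = 62.3): V_d = e^(−0.0175)·[0.4728·10.0000 + 0.5272·0.0000] = 4.6456
Node 0 (S = 80): V_0 = e^(−0.0175)·[0.4728·33.9364 + 0.5272·4.6456] = 18.1725

18.17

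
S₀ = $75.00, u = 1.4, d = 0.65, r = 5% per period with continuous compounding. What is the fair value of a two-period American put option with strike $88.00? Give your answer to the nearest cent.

Risk-neutral probability p = (e^0.05 − 0.65)/(1.4 − 0.65) = 0.4013/0.7500 = 0.5350
Terminal stock prices: S_uu = 147, S_ud = 68.25, S_dd = 31.69
Terminal payoffs (K − S): max(-59, 0) = 0, max(19.75, 0) = 19.75, max(56.31, 0) = 56.31
Node u (S = 105): continuation = e^(−0.05)·[0.5350·0.0000 + 0.4650·19.7500] = 8.7353; exercise value = 0.0000 ≤ continuation, so V_u = 8.7353
Node d (S = 48.75): continuation = e^(−0.05)·[0.5350·19.7500 + 0.4650·56.3125] = 34.9582; exercise value = 39.2500 > continuation, so V_d = 39.2500 (exercise)
Node 0 (S = 75): continuation = e^(−0.05)·[0.5350·8.7353 + 0.4650·39.2500] = 21.8058; exercise value = 13.0000 ≤ continuation, so V_0 = 21.8058

$21.81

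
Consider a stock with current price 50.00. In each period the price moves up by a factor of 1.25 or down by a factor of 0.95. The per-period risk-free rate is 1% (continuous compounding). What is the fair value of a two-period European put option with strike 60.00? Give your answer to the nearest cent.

9.52

Risk-neutral probability p = (e^0.01 − 0.95)/(1.25 − 0.95) = 0.0601/0.3000 = 0.2002
Terminal stock prices: S_uu = 78.12, S_ud = 59.38, S_dd = 45.12
Terminal payoffs (K − S): max(-18.12, 0) = 0, max(0.625, 0) = 0.625, max(14.88, 0) = 14.88
Node u (S = 62.5): V_u = e^(−0.01)·[0.2002·0.0000 + 0.7998·0.6250] = 0.4949
Node d (S = 47.5): V_d = e^(−0.01)·[0.2002·0.6250 + 0.7998·14.8750] = 11.9030
Node 0 (S = 50): V_0 = e^(−0.01)·[0.2002·0.4949 + 0.7998·11.9030] = 9.5238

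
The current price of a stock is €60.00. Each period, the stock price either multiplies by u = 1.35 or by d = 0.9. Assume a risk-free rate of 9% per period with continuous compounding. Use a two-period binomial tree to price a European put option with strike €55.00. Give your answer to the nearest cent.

€1.73

Risk-neutral probability p = (e^0.09 − 0.9)/(1.35 − 0.9) = 0.1942/0.4500 = 0.4315
Terminal stock prices: S_uu = 109.4, S_ud = 72.9, S_dd = 48.6
Terminal payoffs (K − S): max(-54.35, 0) = 0, max(-17.9, 0) = 0, max(6.4, 0) = 6.4
Node u (S = 81): V_u = e^(−0.09)·[0.4315·0.0000 + 0.5685·0.0000] = 0.0000
Node d (S = 54): V_d = e^(−0.09)·[0.4315·0.0000 + 0.5685·6.4000] = 3.3253
Node 0 (S = 60): V_0 = e^(−0.09)·[0.4315·0.0000 + 0.5685·3.3253] = 1.7277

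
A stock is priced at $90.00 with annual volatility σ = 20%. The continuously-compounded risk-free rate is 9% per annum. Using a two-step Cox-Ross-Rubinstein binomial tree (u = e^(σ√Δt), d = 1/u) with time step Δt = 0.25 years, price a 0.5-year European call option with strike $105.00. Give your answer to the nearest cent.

CRR parameters: u = e^(σ√Δt) = e^(0.2·√0.25) = 1.1052, d = 1/u = 0.9048
Per-period rate: rΔt = 0.09·0.25 = 0.0225, so R = e^0.0225 = 1.0228
Risk-neutral probability p = (e^0.0225 − 0.9048)/(1.1052 − 0.9048) = 0.1179/0.2003 = 0.5886
Terminal stock prices: S_uu = 109.9, S_ud = 90, S_dd = 73.69
Terminal payoffs (S − K): max(4.926, 0) = 4.926, max(-15, 0) = 0, max(-31.31, 0) = 0
Node u (S = 99.47): V_u = e^(−0.0225)·[0.5886·4.9262 + 0.4114·0.0000] = 2.8351
Node d (S = 81.44): V_d = e^(−0.0225)·[0.5886·0.0000 + 0.4114·0.0000] = 0.0000
Node 0 (S = 90): V_0 = e^(−0.0225)·[0.5886·2.8351 + 0.4114·0.0000] = 1.6316

$1.63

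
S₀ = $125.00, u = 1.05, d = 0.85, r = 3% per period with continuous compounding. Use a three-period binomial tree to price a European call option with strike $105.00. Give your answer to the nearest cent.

$29.30

Risk-neutral probability p = (e^0.03 − 0.85)/(1.05 − 0.85) = 0.1805/0.2000 = 0.9023
Terminal stock prices: S_uuu = 144.7, S_uud = 117.1, S_udd = 94.83, S_ddd = 76.77
Terminal payoffs (S − K): max(39.7, 0) = 39.7, max(12.14, 0) = 12.14, max(-10.17, 0) = 0, max(-28.23, 0) = 0
Node uu (S = 137.8): V_uu = e^(−0.03)·[0.9023·39.7031 + 0.0977·12.1406] = 35.9157
Node ud (S = 111.6): V_ud = e^(−0.03)·[0.9023·12.1406 + 0.0977·0.0000] = 10.6304
Node dd (S = 90.31): V_dd = e^(−0.03)·[0.9023·0.0000 + 0.0977·0.0000] = 0.0000
Node u (S = 131.2): V_u = e^(−0.03)·[0.9023·35.9157 + 0.0977·10.6304] = 32.4562
Node d (S = 106.2): V_d = e^(−0.03)·[0.9023·10.6304 + 0.0977·0.0000] = 9.3081
Node 0 (S = 125): V_0 = e^(−0.03)·[0.9023·32.4562 + 0.0977·9.3081] = 29.3016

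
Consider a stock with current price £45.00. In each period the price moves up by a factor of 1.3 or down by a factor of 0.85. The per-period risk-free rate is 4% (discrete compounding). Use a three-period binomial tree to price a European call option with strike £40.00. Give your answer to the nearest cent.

£11.56

Risk-neutral probability p = (1 + 0.04 − 0.85)/(1.3 − 0.85) = 0.1900/0.4500 = 0.4222
Terminal stock prices: S_uuu = 98.87, S_uud = 64.64, S_udd = 42.27, S_ddd = 27.64
Terminal payoffs (S − K): max(58.87, 0) = 58.87, max(24.64, 0) = 24.64, max(2.266, 0) = 2.266, max(-12.36, 0) = 0
Node uu (S = 76.05): V_uu = 1/1.04·[0.4222·58.8650 + 0.5778·24.6425] = 37.5885
Node ud (S = 49.73): V_ud = 1/1.04·[0.4222·24.6425 + 0.5778·2.2662] = 11.2635
Node dd (S = 32.51): V_dd = 1/1.04·[0.4222·2.2662 + 0.5778·0.0000] = 0.9201
Node u (S = 58.5): V_u = 1/1.04·[0.4222·37.5885 + 0.5778·11.2635] = 21.5178
Node d (S = 38.25): V_d = 1/1.04·[0.4222·11.2635 + 0.5778·0.9201] = 5.0839
Node 0 (S = 45): V_0 = 1/1.04·[0.4222·21.5178 + 0.5778·5.0839] = 11.5602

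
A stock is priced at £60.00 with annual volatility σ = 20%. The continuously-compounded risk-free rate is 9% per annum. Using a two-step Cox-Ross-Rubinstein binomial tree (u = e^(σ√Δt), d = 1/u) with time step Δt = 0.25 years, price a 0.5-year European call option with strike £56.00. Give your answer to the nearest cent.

CRR parameters: u = e^(σ√Δt) = e^(0.2·√0.25) = 1.1052, d = 1/u = 0.9048
Per-period rate: rΔt = 0.09·0.25 = 0.0225, so R = e^0.0225 = 1.0228
Risk-neutral probability p = (e^0.0225 − 0.9048)/(1.1052 − 0.9048) = 0.1179/0.2003 = 0.5886
Terminal stock prices: S_uu = 73.28, S_ud = 60, S_dd = 49.12
Terminal payoffs (S − K): max(17.28, 0) = 17.28, max(4, 0) = 4, max(-6.876, 0) = 0
Node u (S = 66.31): V_u = e^(−0.0225)·[0.5886·17.2842 + 0.4114·4.0000] = 11.5562
Node d (S = 54.29): V_d = e^(−0.0225)·[0.5886·4.0000 + 0.4114·0.0000] = 2.3020
Node 0 (S = 60): V_0 = e^(−0.0225)·[0.5886·11.5562 + 0.4114·2.3020] = 7.5767

£7.58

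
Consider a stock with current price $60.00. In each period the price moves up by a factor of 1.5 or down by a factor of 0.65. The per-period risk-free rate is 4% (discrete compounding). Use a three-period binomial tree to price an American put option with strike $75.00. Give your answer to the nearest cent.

$23.15

Risk-neutral probability p = (1 + 0.04 − 0.65)/(1.5 − 0.65) = 0.3900/0.8500 = 0.4588
Terminal stock prices: S_uuu = 202.5, S_uud = 87.75, S_udd = 38.03, S_ddd = 16.48
Terminal payoffs (K − S): max(-127.5, 0) = 0, max(-12.75, 0) = 0, max(36.97, 0) = 36.97, max(58.52, 0) = 58.52
Node uu (S = 135): continuation = 1/1.04·[0.4588·0.0000 + 0.5412·0.0000] = 0.0000; exercise value = 0.0000 ≤ continuation, so V_uu = 0.0000
Node ud (S = 58.5): continuation = 1/1.04·[0.4588·0.0000 + 0.5412·36.9750] = 19.2404; exercise value = 16.5000 ≤ continuation, so V_ud = 19.2404
Node dd (S = 25.35): continuation = 1/1.04·[0.4588·36.9750 + 0.5412·58.5225] = 46.7654; exercise value = 49.6500 > continuation, so V_dd = 49.6500 (exercise)
Node u (S = 90): continuation = 1/1.04·[0.4588·0.0000 + 0.5412·19.2404] = 10.0120; exercise value = 0.0000 ≤ continuation, so V_u = 10.0120
Node d (S = 39): continuation = 1/1.04·[0.4588·19.2404 + 0.5412·49.6500] = 34.3244; exercise value = 36.0000 > continuation, so V_d = 36.0000 (exercise)
Node 0 (S = 60): continuation = 1/1.04·[0.4588·10.0120 + 0.5412·36.0000] = 23.1501; exercise value = 15.0000 ≤ continuation, so V_0 = 23.1501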